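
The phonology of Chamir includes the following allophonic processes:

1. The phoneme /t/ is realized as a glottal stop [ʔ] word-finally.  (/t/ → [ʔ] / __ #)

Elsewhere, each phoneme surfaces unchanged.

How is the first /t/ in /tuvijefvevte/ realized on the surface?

[t]

/t/ — word-initial; rule 1 does not apply here → [t].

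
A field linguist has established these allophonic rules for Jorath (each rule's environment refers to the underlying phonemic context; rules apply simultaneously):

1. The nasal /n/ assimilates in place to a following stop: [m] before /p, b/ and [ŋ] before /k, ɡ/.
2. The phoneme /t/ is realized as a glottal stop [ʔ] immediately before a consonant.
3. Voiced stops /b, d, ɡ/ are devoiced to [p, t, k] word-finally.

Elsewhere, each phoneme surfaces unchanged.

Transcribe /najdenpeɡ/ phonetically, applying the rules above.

/n/ (word-initial): rule 1 targets it, but not before a labial or velar stop → unchanged [n].
/d/ (between /j/ and /e/) fails the environment for rule 3, so it stays [d].
/n/ (between /e/ and /p/): before a labial or velar stop, so rule 1 applies → [m].
Rule 3 applies to /ɡ/ (word-final: word-finally) → [k].

[najdempek]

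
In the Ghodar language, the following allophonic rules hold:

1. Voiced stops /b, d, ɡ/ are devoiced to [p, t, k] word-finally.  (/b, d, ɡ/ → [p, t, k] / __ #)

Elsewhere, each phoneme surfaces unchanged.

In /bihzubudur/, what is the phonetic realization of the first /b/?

[b]

/b/ — word-initial; rule 1 does not apply here → [b].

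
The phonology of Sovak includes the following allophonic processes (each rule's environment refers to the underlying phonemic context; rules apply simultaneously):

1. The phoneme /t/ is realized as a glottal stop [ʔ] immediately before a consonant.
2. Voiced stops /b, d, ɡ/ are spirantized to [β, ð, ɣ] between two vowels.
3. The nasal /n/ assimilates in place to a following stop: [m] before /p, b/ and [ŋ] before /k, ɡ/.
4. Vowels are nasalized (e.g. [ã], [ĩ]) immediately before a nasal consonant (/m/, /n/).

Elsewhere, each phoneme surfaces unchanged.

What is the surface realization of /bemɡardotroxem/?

/b/ (word-initial) is in the target of rule 2 but the environment (between two vowels) is not met → [b].
Rule 4 applies to /e/ (between /b/ and /m/: before a nasal consonant) → [ẽ].
/m/ (between /e/ and /ɡ/) is unaffected → [m].
/ɡ/ (between /m/ and /a/) fails the environment for rule 2, so it stays [ɡ].
/a/ (between /ɡ/ and /r/) is in the target of rule 4 but the environment (before a nasal consonant) is not met → [a].
/r/ — not in any rule's target class → [r].
/d/ (between /r/ and /o/) is in the target of rule 2 but the environment (between two vowels) is not met → [d].
/o/ (between /d/ and /t/) fails the environment for rule 4, so it stays [o].
/t/ — between /o/ and /r/, immediately before a consonant — surfaces as [ʔ] (rule 1).
/r/ — not in any rule's target class → [r].
/o/ (between /r/ and /x/): rule 4 targets it, but not before a nasal consonant → unchanged [o].
/x/ (between /o/ and /e/) is unaffected → [x].
/e/ — between /x/ and /m/, before a nasal consonant — surfaces as [ẽ] (rule 4).
/m/ (word-final) is unaffected → [m].

[bẽmɡardoʔroxẽm]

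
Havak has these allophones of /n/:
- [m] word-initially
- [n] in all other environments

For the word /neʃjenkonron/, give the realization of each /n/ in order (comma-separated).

Occurrence 1 (position 1): word-initially → [m].
Occurrence 2 (position 6): no conditioning environment matches → elsewhere allophone [n].
Occurrence 3 (position 9): no conditioning environment matches → elsewhere allophone [n].
Occurrence 4 (position 12): no conditioning environment matches → elsewhere allophone [n].

[m], [n], [n], [n]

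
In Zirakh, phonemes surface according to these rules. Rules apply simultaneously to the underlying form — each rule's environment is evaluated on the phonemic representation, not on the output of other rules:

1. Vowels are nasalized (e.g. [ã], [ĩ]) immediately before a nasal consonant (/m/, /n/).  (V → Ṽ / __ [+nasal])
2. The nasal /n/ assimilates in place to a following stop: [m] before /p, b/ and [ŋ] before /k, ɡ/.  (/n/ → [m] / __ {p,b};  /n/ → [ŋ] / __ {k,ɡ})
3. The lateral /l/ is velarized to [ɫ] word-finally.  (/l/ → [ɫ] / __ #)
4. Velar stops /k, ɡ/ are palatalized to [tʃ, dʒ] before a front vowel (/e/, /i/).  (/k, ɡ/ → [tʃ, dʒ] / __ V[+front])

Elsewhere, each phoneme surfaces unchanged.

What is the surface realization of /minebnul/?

/m/ (word-initial) is unaffected → [m].
/i/ — between /m/ and /n/, before a nasal consonant — surfaces as [ĩ] (rule 1).
/n/ — between /i/ and /e/; rule 2 does not apply here → [n].
/e/ (between /n/ and /b/) is in the target of rule 1 but the environment (before a nasal consonant) is not met → [e].
/b/ stays [b].
/n/ (between /b/ and /u/): rule 2 targets it, but not before a labial or velar stop → unchanged [n].
/u/ — between /n/ and /l/; rule 1 does not apply here → [u].
/l/ (word-final) occurs word-finally → [ɫ] by rule 3.

[mĩnebnuɫ]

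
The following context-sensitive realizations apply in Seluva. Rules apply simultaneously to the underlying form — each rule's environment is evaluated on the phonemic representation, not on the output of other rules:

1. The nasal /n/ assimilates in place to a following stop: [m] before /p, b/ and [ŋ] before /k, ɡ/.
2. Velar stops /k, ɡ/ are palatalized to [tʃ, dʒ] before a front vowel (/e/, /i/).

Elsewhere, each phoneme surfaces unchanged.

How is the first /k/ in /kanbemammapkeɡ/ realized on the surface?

[k]

/k/ (word-initial) fails the environment for rule 2, so it stays [k].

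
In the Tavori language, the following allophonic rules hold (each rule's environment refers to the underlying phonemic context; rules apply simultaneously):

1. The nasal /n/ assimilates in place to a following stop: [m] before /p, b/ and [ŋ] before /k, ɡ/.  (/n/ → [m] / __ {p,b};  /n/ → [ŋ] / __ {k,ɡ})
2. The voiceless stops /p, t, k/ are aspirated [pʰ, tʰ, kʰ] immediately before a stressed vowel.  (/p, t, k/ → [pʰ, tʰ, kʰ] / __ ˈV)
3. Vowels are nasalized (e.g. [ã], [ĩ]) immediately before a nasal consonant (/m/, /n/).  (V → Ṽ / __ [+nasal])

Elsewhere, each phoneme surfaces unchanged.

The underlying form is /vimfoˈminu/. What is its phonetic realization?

[vĩmfõˈmĩnu]

/v/ (word-initial) is unaffected → [v].
/i/ (between /v/ and /m/) occurs before a nasal consonant → [ĩ] by rule 3.
/m/ — not in any rule's target class → [m].
/f/ stays [f].
/o/ (between /f/ and /m/) occurs before a nasal consonant → [õ] by rule 3.
/m/ stays [m].
/i/ (between /m/ and /n/) occurs before a nasal consonant → [ĩ] by rule 3.
/n/ (between /i/ and /u/): rule 1 targets it, but not before a labial or velar stop → unchanged [n].
/u/ (word-final) is in the target of rule 3 but the environment (before a nasal consonant) is not met → [u].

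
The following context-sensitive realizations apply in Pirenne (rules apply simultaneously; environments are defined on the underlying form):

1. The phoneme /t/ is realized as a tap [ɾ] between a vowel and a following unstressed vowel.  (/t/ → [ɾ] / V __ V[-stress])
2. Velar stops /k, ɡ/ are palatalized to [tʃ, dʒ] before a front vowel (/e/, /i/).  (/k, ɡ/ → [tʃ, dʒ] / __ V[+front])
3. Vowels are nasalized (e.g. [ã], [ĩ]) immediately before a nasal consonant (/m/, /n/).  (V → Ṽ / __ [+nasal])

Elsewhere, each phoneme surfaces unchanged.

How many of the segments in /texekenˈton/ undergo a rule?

3

Segments that undergo a rule: /k/ → [tʃ] (rule 2); /e/ → [ẽ] (rule 3); /o/ → [õ] (rule 3).
All other segments surface unchanged.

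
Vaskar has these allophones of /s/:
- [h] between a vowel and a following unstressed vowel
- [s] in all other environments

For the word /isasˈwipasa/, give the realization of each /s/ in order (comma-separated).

[h], [s], [h]

Occurrence 1 (position 2): between a vowel and a following unstressed vowel → [h].
Occurrence 2 (position 4): no conditioning environment matches → elsewhere allophone [s].
Occurrence 3 (position 9): between a vowel and a following unstressed vowel → [h].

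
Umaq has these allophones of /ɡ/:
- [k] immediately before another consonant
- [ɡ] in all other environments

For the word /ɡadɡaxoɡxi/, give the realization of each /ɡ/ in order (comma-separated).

Occurrence 1 (position 1): no conditioning environment matches → elsewhere allophone [ɡ].
Occurrence 2 (position 4): no conditioning environment matches → elsewhere allophone [ɡ].
Occurrence 3 (position 8): immediately before another consonant → [k].

[ɡ], [ɡ], [k]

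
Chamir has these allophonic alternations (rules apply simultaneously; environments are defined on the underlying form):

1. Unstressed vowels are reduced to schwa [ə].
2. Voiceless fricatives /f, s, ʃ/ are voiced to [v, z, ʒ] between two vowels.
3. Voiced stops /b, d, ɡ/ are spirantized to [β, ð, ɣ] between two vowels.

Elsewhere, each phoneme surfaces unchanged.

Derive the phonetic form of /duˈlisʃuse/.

[dəˈlisʃəzə]

/d/ (word-initial) fails the environment for rule 3, so it stays [d].
/u/ (between /d/ and /l/) occurs in an unstressed syllable → [ə] by rule 1.
/l/ stays [l].
/i/ — between /l/ and /s/; rule 1 does not apply here → [i].
/s/ (between /i/ and /ʃ/) fails the environment for rule 2, so it stays [s].
/ʃ/ — between /s/ and /u/; rule 2 does not apply here → [ʃ].
/u/ — between /ʃ/ and /s/, in an unstressed syllable — surfaces as [ə] (rule 1).
/s/ (between /u/ and /e/) occurs between two vowels → [z] by rule 2.
Rule 1 applies to /e/ (word-final: in an unstressed syllable) → [ə].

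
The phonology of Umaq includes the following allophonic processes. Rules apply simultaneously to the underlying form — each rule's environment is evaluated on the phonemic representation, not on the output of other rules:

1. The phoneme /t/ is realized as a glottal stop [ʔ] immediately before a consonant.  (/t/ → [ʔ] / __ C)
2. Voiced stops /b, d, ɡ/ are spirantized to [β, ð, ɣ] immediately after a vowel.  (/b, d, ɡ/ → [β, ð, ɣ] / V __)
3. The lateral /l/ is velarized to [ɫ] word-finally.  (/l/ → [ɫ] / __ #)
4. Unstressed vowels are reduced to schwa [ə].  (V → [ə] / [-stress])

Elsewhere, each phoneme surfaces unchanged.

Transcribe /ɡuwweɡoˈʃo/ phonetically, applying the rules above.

[ɡəwwəɣəˈʃo]

/ɡ/ (word-initial) fails the environment for rule 2, so it stays [ɡ].
/u/ — between /ɡ/ and /w/, in an unstressed syllable — surfaces as [ə] (rule 4).
/w/ stays [w].
/w/ — not in any rule's target class → [w].
/e/ (between /w/ and /ɡ/): in an unstressed syllable, so rule 4 applies → [ə].
/ɡ/ (between /e/ and /o/): immediately after a vowel, so rule 2 applies → [ɣ].
/o/ (between /ɡ/ and /ʃ/) occurs in an unstressed syllable → [ə] by rule 4.
/ʃ/ (between /o/ and /o/) is unaffected → [ʃ].
/o/ (word-final) is in the target of rule 4 but the environment (in an unstressed syllable) is not met → [o].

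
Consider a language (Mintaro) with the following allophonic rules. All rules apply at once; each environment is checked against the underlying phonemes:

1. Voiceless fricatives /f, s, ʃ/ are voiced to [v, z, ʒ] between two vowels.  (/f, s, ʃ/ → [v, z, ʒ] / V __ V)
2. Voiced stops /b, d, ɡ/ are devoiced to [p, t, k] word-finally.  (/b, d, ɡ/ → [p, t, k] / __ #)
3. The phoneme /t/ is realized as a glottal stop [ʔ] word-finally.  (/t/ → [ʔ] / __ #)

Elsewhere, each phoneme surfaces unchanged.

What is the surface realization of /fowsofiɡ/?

/f/ (word-initial) fails the environment for rule 1, so it stays [f].
/o/ (between /f/ and /w/): no rule targets it → [o].
/w/ — not in any rule's target class → [w].
/s/ (between /w/ and /o/): rule 1 targets it, but not between two vowels → unchanged [s].
/o/ (between /s/ and /f/): no rule targets it → [o].
Rule 1 applies to /f/ (between /o/ and /i/: between two vowels) → [v].
/i/ (between /f/ and /ɡ/) is unaffected → [i].
/ɡ/ (word-final): word-finally, so rule 2 applies → [k].

[fowsovik]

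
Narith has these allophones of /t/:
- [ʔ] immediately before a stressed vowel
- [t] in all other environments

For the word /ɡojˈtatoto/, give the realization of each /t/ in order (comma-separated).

Occurrence 1 (position 4): immediately before a stressed vowel → [ʔ].
Occurrence 2 (position 6): no conditioning environment matches → elsewhere allophone [t].
Occurrence 3 (position 8): no conditioning environment matches → elsewhere allophone [t].

[ʔ], [t], [t]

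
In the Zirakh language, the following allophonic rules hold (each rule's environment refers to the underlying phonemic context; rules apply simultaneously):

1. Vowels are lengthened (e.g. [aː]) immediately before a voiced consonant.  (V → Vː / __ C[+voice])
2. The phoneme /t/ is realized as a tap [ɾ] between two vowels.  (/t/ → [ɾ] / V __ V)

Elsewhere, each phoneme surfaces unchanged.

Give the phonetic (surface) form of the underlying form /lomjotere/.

/o/ meets the environment for rule 1 (before a voiced consonant) → [oː].
/o/ (between /j/ and /t/) is in the target of rule 1 but the environment (before a voiced consonant) is not met → [o].
/t/ — between /o/ and /e/, between two vowels — surfaces as [ɾ] (rule 2).
Rule 1 applies to /e/ (between /t/ and /r/: before a voiced consonant) → [eː].
/e/ (word-final): rule 1 targets it, but not before a voiced consonant → unchanged [e].

[loːmjoɾeːre]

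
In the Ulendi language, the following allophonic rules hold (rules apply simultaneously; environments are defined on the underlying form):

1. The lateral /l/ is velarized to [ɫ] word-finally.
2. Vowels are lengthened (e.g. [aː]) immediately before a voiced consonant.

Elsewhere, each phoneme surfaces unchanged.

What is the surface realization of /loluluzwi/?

[loːluːluːzwi]

/l/ (word-initial) fails the environment for rule 1, so it stays [l].
/o/ meets the environment for rule 2 (before a voiced consonant) → [oː].
/l/ (between /o/ and /u/) fails the environment for rule 1, so it stays [l].
/u/ (between /l/ and /l/): before a voiced consonant, so rule 2 applies → [uː].
/l/ — between /u/ and /u/; rule 1 does not apply here → [l].
/u/ (between /l/ and /z/) occurs before a voiced consonant → [uː] by rule 2.
/z/ — not in any rule's target class → [z].
/w/ (between /z/ and /i/): no rule targets it → [w].
/i/ (word-final) fails the environment for rule 2, so it stays [i].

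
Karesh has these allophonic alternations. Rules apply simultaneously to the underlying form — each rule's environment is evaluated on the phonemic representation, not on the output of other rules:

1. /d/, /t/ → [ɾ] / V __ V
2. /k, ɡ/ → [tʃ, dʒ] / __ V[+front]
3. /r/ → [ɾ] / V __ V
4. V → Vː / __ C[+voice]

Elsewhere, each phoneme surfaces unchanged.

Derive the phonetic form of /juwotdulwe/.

[juːwotduːlwe]

/j/ (word-initial): no rule targets it → [j].
/u/ meets the environment for rule 4 (before a voiced consonant) → [uː].
/w/ (between /u/ and /o/) is unaffected → [w].
/o/ — between /w/ and /t/; rule 4 does not apply here → [o].
/t/ (between /o/ and /d/) is in the target of rule 1 but the environment (between two vowels) is not met → [t].
/d/ (between /t/ and /u/) is in the target of rule 1 but the environment (between two vowels) is not met → [d].
/u/ — between /d/ and /l/, before a voiced consonant — surfaces as [uː] (rule 4).
/l/ — not in any rule's target class → [l].
/w/ (between /l/ and /e/) is unaffected → [w].
/e/ — word-final; rule 4 does not apply here → [e].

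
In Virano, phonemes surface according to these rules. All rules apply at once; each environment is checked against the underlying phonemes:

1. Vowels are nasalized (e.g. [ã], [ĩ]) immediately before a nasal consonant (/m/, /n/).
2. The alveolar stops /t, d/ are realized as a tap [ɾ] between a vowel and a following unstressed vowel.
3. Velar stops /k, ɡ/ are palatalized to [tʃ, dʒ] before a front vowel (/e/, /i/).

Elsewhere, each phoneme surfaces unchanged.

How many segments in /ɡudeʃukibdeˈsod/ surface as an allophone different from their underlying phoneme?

2

Segments that undergo a rule: /d/ → [ɾ] (rule 2); /k/ → [tʃ] (rule 3).
All other segments surface unchanged.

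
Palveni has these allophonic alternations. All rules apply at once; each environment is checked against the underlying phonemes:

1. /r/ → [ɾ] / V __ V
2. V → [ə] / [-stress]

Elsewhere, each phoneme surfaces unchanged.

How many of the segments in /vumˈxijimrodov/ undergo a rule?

Segments that undergo a rule: /u/ → [ə] (rule 2); /i/ → [ə] (rule 2); /o/ → [ə] (rule 2); /o/ → [ə] (rule 2).
All other segments surface unchanged.

4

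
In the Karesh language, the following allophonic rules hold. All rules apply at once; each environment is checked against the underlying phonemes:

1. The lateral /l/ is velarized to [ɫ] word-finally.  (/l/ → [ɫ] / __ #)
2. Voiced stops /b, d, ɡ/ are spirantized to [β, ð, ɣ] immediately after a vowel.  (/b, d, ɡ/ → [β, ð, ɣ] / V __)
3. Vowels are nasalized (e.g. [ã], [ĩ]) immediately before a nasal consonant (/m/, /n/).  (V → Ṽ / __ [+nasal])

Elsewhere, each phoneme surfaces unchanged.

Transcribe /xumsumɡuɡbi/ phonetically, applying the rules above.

/u/ (between /x/ and /m/) occurs before a nasal consonant → [ũ] by rule 3.
/u/ (between /s/ and /m/): before a nasal consonant, so rule 3 applies → [ũ].
/ɡ/ (between /m/ and /u/): rule 2 targets it, but not immediately after a vowel → unchanged [ɡ].
/u/ (between /ɡ/ and /ɡ/): rule 3 targets it, but not before a nasal consonant → unchanged [u].
Rule 2 applies to /ɡ/ (between /u/ and /b/: immediately after a vowel) → [ɣ].
/b/ (between /ɡ/ and /i/): rule 2 targets it, but not immediately after a vowel → unchanged [b].
/i/ (word-final): rule 3 targets it, but not before a nasal consonant → unchanged [i].

[xũmsũmɡuɣbi]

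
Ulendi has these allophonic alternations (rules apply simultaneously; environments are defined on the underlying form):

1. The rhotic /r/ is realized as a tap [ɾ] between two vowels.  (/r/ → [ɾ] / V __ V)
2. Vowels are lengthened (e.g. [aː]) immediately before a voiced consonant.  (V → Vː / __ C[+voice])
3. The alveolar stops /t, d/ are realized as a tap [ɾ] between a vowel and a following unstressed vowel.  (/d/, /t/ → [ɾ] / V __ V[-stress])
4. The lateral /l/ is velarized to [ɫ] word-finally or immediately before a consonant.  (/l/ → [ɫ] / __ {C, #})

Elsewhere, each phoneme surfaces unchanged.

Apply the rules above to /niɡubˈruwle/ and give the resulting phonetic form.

/n/ — not in any rule's target class → [n].
/i/ — between /n/ and /ɡ/, before a voiced consonant — surfaces as [iː] (rule 2).
/ɡ/ (between /i/ and /u/): no rule targets it → [ɡ].
/u/ — between /ɡ/ and /b/, before a voiced consonant — surfaces as [uː] (rule 2).
/b/ (between /u/ and /r/) is unaffected → [b].
/r/ — between /b/ and /u/; rule 1 does not apply here → [r].
/u/ (between /r/ and /w/) occurs before a voiced consonant → [uː] by rule 2.
/w/ — not in any rule's target class → [w].
/l/ (between /w/ and /e/) is in the target of rule 4 but the environment (word-finally or immediately before a consonant) is not met → [l].
/e/ — word-final; rule 2 does not apply here → [e].

[niːɡuːbˈruːwle]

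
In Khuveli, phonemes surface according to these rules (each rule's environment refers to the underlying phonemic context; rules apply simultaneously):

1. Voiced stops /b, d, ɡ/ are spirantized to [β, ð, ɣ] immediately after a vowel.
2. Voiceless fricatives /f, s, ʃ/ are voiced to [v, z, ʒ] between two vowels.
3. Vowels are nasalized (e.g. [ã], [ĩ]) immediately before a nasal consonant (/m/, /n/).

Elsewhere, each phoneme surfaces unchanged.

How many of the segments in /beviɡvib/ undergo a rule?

Segments that undergo a rule: /ɡ/ → [ɣ] (rule 1); /b/ → [β] (rule 1).
All other segments surface unchanged.

2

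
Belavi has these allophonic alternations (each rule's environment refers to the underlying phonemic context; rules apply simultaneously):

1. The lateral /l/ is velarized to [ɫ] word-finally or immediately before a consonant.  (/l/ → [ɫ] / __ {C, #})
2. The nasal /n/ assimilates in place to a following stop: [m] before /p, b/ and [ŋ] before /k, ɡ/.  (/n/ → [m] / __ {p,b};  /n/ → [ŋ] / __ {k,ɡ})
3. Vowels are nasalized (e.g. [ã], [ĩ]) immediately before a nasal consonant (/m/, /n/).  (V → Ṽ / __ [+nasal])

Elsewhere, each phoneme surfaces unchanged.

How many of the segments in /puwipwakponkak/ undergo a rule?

2

Segments that undergo a rule: /o/ → [õ] (rule 3); /n/ → [ŋ] (rule 2).
All other segments surface unchanged.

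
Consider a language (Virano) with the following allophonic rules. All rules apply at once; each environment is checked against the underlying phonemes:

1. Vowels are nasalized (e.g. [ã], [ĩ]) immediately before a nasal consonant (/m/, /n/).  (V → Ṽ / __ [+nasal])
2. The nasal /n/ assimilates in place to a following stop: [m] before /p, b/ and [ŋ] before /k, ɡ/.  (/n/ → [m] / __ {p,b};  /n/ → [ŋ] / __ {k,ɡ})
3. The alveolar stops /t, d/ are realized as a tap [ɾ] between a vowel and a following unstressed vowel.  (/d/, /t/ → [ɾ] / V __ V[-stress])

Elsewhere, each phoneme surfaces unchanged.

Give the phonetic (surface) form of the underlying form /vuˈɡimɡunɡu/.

[vuˈɡĩmɡũŋɡu]

/v/ (word-initial) is unaffected → [v].
/u/ (between /v/ and /ɡ/) fails the environment for rule 1, so it stays [u].
/ɡ/ (between /u/ and /i/): no rule targets it → [ɡ].
Rule 1 applies to /i/ (between /ɡ/ and /m/: before a nasal consonant) → [ĩ].
/m/ stays [m].
/ɡ/ stays [ɡ].
/u/ (between /ɡ/ and /n/) occurs before a nasal consonant → [ũ] by rule 1.
/n/ — between /u/ and /ɡ/, before a labial or velar stop — surfaces as [ŋ] (rule 2).
/ɡ/ (between /n/ and /u/) is unaffected → [ɡ].
/u/ (word-final) is in the target of rule 1 but the environment (before a nasal consonant) is not met → [u].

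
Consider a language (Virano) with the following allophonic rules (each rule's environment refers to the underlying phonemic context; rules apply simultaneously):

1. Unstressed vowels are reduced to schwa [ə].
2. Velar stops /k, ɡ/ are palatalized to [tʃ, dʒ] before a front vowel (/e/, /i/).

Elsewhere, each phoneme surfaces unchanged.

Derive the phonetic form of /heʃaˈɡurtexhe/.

[həʃəˈɡurtəxhə]

/h/ — not in any rule's target class → [h].
/e/ — between /h/ and /ʃ/, in an unstressed syllable — surfaces as [ə] (rule 1).
/ʃ/ — not in any rule's target class → [ʃ].
/a/ — between /ʃ/ and /ɡ/, in an unstressed syllable — surfaces as [ə] (rule 1).
/ɡ/ (between /a/ and /u/): rule 2 targets it, but not before a front vowel → unchanged [ɡ].
/u/ (between /ɡ/ and /r/): rule 1 targets it, but not in an unstressed syllable → unchanged [u].
/r/ (between /u/ and /t/): no rule targets it → [r].
/t/ (between /r/ and /e/) is unaffected → [t].
Rule 1 applies to /e/ (between /t/ and /x/: in an unstressed syllable) → [ə].
/x/ (between /e/ and /h/) is unaffected → [x].
/h/ stays [h].
/e/ (word-final) occurs in an unstressed syllable → [ə] by rule 1.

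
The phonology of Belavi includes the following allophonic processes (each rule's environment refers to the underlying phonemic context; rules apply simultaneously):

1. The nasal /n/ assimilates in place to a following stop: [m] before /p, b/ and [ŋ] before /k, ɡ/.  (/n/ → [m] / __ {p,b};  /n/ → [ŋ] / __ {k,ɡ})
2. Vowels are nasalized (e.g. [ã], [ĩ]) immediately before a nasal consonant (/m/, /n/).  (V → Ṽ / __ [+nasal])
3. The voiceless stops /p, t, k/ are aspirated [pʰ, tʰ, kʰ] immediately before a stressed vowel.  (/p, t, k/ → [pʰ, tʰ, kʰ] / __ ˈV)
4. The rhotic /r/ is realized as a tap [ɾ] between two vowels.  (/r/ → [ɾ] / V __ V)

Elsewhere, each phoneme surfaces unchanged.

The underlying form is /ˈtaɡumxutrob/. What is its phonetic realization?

/t/ — word-initial, immediately before a stressed vowel — surfaces as [tʰ] (rule 3).
/a/ (between /t/ and /ɡ/): rule 2 targets it, but not before a nasal consonant → unchanged [a].
/u/ meets the environment for rule 2 (before a nasal consonant) → [ũ].
/u/ (between /x/ and /t/): rule 2 targets it, but not before a nasal consonant → unchanged [u].
/t/ — between /u/ and /r/; rule 3 does not apply here → [t].
/r/ — between /t/ and /o/; rule 4 does not apply here → [r].
/o/ (between /r/ and /b/) is in the target of rule 2 but the environment (before a nasal consonant) is not met → [o].

[ˈtʰaɡũmxutrob]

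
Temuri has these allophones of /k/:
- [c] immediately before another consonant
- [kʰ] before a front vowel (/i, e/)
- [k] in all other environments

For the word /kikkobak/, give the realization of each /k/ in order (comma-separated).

Occurrence 1 (position 1): before a front vowel (/i, e/) → [kʰ].
Occurrence 2 (position 3): immediately before another consonant → [c].
Occurrence 3 (position 4): no conditioning environment matches → elsewhere allophone [k].
Occurrence 4 (position 8): no conditioning environment matches → elsewhere allophone [k].

[kʰ], [c], [k], [k]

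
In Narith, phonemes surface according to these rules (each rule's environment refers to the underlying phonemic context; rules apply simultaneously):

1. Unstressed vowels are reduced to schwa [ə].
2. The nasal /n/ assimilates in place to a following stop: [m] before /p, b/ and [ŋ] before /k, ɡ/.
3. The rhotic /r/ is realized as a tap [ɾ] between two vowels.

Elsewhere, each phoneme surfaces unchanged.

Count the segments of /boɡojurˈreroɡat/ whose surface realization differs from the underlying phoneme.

Segments that undergo a rule: /o/ → [ə] (rule 1); /o/ → [ə] (rule 1); /u/ → [ə] (rule 1); /r/ → [ɾ] (rule 3); /o/ → [ə] (rule 1); /a/ → [ə] (rule 1).
All other segments surface unchanged.

6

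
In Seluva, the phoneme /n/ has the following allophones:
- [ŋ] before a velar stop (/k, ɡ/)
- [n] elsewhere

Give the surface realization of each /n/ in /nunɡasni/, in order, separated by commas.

Occurrence 1 (position 1): no conditioning environment matches → elsewhere allophone [n].
Occurrence 2 (position 3): before a velar stop → [ŋ].
Occurrence 3 (position 7): no conditioning environment matches → elsewhere allophone [n].

[n], [ŋ], [n]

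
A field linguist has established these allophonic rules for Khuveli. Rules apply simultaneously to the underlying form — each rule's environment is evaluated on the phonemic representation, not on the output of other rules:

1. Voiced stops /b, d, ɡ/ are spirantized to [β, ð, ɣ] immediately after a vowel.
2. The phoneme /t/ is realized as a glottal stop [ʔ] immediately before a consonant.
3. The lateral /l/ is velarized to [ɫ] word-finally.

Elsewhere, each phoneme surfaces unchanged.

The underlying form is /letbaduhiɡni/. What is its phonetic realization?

/l/ — word-initial; rule 3 does not apply here → [l].
/e/ stays [e].
/t/ meets the environment for rule 2 (immediately before a consonant) → [ʔ].
/b/ — between /t/ and /a/; rule 1 does not apply here → [b].
/a/ (between /b/ and /d/) is unaffected → [a].
/d/ (between /a/ and /u/): immediately after a vowel, so rule 1 applies → [ð].
/u/ (between /d/ and /h/) is unaffected → [u].
/h/ (between /u/ and /i/): no rule targets it → [h].
/i/ stays [i].
/ɡ/ meets the environment for rule 1 (immediately after a vowel) → [ɣ].
/n/ (between /ɡ/ and /i/): no rule targets it → [n].
/i/ (word-final): no rule targets it → [i].

[leʔbaðuhiɣni]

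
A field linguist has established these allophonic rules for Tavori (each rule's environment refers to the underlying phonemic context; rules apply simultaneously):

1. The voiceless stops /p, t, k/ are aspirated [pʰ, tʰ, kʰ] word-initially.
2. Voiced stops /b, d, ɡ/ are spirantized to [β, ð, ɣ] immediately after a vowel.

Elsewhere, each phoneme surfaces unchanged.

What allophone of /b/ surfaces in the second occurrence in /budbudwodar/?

/b/ (between /d/ and /u/): rule 2 targets it, but not immediately after a vowel → unchanged [b].

[b]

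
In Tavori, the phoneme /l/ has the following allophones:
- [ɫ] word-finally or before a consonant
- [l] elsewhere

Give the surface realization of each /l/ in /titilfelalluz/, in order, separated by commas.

Occurrence 1 (position 5): word-finally or before a consonant → [ɫ].
Occurrence 2 (position 8): no conditioning environment matches → elsewhere allophone [l].
Occurrence 3 (position 10): word-finally or before a consonant → [ɫ].
Occurrence 4 (position 11): no conditioning environment matches → elsewhere allophone [l].

[ɫ], [l], [ɫ], [l]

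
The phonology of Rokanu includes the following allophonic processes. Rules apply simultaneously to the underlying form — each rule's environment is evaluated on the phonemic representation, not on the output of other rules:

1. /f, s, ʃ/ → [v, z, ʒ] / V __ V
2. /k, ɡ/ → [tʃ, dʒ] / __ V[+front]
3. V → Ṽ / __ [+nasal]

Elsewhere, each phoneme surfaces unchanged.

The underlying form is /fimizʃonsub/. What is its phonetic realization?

/f/ (word-initial) is in the target of rule 1 but the environment (between two vowels) is not met → [f].
/i/ (between /f/ and /m/) occurs before a nasal consonant → [ĩ] by rule 3.
/m/ (between /i/ and /i/) is unaffected → [m].
/i/ (between /m/ and /z/): rule 3 targets it, but not before a nasal consonant → unchanged [i].
/z/ (between /i/ and /ʃ/) is unaffected → [z].
/ʃ/ — between /z/ and /o/; rule 1 does not apply here → [ʃ].
/o/ (between /ʃ/ and /n/) occurs before a nasal consonant → [õ] by rule 3.
/n/ (between /o/ and /s/): no rule targets it → [n].
/s/ — between /n/ and /u/; rule 1 does not apply here → [s].
/u/ — between /s/ and /b/; rule 3 does not apply here → [u].
/b/ stays [b].

[fĩmizʃõnsub]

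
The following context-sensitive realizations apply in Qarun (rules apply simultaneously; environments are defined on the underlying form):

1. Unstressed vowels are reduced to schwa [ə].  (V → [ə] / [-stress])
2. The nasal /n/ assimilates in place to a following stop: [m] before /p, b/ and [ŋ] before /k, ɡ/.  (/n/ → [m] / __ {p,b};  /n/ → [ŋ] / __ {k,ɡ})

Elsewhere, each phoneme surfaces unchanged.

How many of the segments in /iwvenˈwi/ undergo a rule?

2

Segments that undergo a rule: /i/ → [ə] (rule 1); /e/ → [ə] (rule 1).
All other segments surface unchanged.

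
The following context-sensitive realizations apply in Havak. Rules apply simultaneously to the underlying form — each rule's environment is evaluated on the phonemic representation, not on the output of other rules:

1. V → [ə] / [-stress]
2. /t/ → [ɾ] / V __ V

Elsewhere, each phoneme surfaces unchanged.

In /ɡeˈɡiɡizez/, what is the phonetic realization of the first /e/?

/e/ meets the environment for rule 1 (in an unstressed syllable) → [ə].

[ə]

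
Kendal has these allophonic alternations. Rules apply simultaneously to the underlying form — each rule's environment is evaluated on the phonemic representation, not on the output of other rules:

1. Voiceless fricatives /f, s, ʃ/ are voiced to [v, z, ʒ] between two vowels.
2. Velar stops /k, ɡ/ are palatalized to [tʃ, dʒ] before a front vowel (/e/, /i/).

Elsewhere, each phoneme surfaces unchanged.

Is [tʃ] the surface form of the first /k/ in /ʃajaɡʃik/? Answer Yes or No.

/k/ (word-final) is in the target of rule 2 but the environment (before a front vowel) is not met → [k].
The actual realization is [k], not [tʃ].

No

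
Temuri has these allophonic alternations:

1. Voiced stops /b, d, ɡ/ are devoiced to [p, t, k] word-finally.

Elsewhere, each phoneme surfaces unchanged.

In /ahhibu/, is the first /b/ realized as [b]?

Yes

/b/ — between /i/ and /u/; rule 1 does not apply here → [b].
The actual realization is [b], which matches [b].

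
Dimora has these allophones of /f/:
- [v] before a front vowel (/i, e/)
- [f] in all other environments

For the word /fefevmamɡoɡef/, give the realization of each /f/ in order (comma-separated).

Occurrence 1 (position 1): before a front vowel (/i, e/) → [v].
Occurrence 2 (position 3): before a front vowel (/i, e/) → [v].
Occurrence 3 (position 13): no conditioning environment matches → elsewhere allophone [f].

[v], [v], [f]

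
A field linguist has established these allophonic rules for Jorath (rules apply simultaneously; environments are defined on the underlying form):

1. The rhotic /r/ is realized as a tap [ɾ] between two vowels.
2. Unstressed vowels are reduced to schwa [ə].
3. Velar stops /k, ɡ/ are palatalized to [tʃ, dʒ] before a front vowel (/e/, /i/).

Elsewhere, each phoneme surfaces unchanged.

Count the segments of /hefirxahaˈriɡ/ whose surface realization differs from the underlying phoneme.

5

Segments that undergo a rule: /e/ → [ə] (rule 2); /i/ → [ə] (rule 2); /a/ → [ə] (rule 2); /a/ → [ə] (rule 2); /r/ → [ɾ] (rule 1).
All other segments surface unchanged.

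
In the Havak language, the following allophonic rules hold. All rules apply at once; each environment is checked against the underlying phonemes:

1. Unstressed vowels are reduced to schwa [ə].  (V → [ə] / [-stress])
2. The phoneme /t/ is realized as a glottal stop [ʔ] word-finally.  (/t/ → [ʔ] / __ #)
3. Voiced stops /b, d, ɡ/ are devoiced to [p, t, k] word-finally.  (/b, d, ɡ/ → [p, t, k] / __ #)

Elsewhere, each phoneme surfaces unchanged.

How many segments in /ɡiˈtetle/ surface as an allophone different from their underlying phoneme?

Segments that undergo a rule: /i/ → [ə] (rule 1); /e/ → [ə] (rule 1).
All other segments surface unchanged.

2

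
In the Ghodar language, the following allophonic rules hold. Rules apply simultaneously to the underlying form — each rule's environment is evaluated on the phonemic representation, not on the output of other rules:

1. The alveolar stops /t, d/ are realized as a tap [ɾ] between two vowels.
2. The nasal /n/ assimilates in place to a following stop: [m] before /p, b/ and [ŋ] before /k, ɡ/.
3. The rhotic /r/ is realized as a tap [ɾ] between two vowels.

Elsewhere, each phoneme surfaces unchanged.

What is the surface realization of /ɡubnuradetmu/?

[ɡubnuɾaɾetmu]

/ɡ/ — not in any rule's target class → [ɡ].
/u/ (between /ɡ/ and /b/) is unaffected → [u].
/b/ stays [b].
/n/ (between /b/ and /u/) fails the environment for rule 2, so it stays [n].
/u/ — not in any rule's target class → [u].
/r/ — between /u/ and /a/, between two vowels — surfaces as [ɾ] (rule 3).
/a/ (between /r/ and /d/): no rule targets it → [a].
/d/ (between /a/ and /e/): between two vowels, so rule 1 applies → [ɾ].
/e/ stays [e].
/t/ (between /e/ and /m/): rule 1 targets it, but not between two vowels → unchanged [t].
/m/ (between /t/ and /u/): no rule targets it → [m].
/u/ (word-final) is unaffected → [u].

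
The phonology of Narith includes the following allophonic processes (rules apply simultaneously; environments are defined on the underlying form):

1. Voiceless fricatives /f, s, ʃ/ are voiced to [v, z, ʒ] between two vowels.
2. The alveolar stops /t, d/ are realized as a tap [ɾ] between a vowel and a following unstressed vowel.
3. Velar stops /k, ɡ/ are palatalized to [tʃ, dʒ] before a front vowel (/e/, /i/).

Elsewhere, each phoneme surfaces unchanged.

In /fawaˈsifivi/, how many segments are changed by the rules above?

2

Segments that undergo a rule: /s/ → [z] (rule 1); /f/ → [v] (rule 1).
All other segments surface unchanged.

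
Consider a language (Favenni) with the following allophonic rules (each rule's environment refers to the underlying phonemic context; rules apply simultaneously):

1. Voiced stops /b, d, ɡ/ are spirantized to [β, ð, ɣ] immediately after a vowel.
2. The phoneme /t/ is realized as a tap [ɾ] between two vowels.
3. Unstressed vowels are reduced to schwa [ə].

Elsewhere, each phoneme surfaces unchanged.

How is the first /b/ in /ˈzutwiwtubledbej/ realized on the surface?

/b/ meets the environment for rule 1 (immediately after a vowel) → [β].

[β]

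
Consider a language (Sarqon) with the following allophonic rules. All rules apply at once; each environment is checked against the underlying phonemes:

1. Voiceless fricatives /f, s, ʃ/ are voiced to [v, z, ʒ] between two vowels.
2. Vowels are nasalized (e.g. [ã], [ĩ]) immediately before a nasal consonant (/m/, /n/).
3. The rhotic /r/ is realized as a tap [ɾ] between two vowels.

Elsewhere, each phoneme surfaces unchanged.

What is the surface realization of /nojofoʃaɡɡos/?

/n/ (word-initial): no rule targets it → [n].
/o/ (between /n/ and /j/) is in the target of rule 2 but the environment (before a nasal consonant) is not met → [o].
/j/ stays [j].
/o/ (between /j/ and /f/) is in the target of rule 2 but the environment (before a nasal consonant) is not met → [o].
/f/ meets the environment for rule 1 (between two vowels) → [v].
/o/ — between /f/ and /ʃ/; rule 2 does not apply here → [o].
/ʃ/ meets the environment for rule 1 (between two vowels) → [ʒ].
/a/ (between /ʃ/ and /ɡ/) fails the environment for rule 2, so it stays [a].
/ɡ/ stays [ɡ].
/ɡ/ (between /ɡ/ and /o/): no rule targets it → [ɡ].
/o/ (between /ɡ/ and /s/): rule 2 targets it, but not before a nasal consonant → unchanged [o].
/s/ (word-final) fails the environment for rule 1, so it stays [s].

[nojovoʒaɡɡos]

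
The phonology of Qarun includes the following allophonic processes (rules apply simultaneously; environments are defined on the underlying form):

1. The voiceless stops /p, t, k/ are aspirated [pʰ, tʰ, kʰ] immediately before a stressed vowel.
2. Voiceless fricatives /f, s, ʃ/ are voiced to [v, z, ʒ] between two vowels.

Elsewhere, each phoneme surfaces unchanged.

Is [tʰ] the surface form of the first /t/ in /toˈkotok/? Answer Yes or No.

No

/t/ (word-initial): rule 1 targets it, but not immediately before a stressed vowel → unchanged [t].
The actual realization is [t], not [tʰ].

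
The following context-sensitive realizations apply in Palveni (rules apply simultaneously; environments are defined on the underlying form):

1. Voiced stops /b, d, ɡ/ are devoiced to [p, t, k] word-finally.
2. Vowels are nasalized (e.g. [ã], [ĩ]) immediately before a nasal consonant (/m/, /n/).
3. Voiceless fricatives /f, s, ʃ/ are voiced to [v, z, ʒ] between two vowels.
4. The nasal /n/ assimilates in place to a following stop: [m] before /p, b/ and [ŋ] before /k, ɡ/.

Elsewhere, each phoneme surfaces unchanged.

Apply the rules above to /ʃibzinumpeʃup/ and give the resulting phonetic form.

/ʃ/ (word-initial) is in the target of rule 3 but the environment (between two vowels) is not met → [ʃ].
/i/ (between /ʃ/ and /b/) is in the target of rule 2 but the environment (before a nasal consonant) is not met → [i].
/b/ (between /i/ and /z/) fails the environment for rule 1, so it stays [b].
/i/ (between /z/ and /n/) occurs before a nasal consonant → [ĩ] by rule 2.
/n/ (between /i/ and /u/) fails the environment for rule 4, so it stays [n].
/u/ — between /n/ and /m/, before a nasal consonant — surfaces as [ũ] (rule 2).
/e/ — between /p/ and /ʃ/; rule 2 does not apply here → [e].
Rule 3 applies to /ʃ/ (between /e/ and /u/: between two vowels) → [ʒ].
/u/ (between /ʃ/ and /p/) is in the target of rule 2 but the environment (before a nasal consonant) is not met → [u].

[ʃibzĩnũmpeʒup]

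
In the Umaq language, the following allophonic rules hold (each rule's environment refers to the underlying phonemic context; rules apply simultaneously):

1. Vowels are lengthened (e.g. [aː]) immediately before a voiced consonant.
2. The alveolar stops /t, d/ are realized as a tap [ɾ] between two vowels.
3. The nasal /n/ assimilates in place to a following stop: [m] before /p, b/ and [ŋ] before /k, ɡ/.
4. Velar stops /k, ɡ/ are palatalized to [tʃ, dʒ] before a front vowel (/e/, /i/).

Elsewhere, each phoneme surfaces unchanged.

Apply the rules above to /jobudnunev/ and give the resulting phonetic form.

[joːbuːdnuːneːv]

/o/ (between /j/ and /b/) occurs before a voiced consonant → [oː] by rule 1.
Rule 1 applies to /u/ (between /b/ and /d/: before a voiced consonant) → [uː].
/d/ (between /u/ and /n/): rule 2 targets it, but not between two vowels → unchanged [d].
/n/ (between /d/ and /u/) is in the target of rule 3 but the environment (before a labial or velar stop) is not met → [n].
Rule 1 applies to /u/ (between /n/ and /n/: before a voiced consonant) → [uː].
/n/ (between /u/ and /e/) fails the environment for rule 3, so it stays [n].
/e/ — between /n/ and /v/, before a voiced consonant — surfaces as [eː] (rule 1).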